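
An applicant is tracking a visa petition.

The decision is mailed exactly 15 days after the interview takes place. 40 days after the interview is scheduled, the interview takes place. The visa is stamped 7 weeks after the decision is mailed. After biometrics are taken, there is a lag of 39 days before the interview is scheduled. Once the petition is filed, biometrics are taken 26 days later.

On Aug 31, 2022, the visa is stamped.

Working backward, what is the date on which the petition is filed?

Mar 15, 2022

The visa is stamped: Aug 31, 2022.
The decision is mailed: Aug 31, 2022 − 7 weeks = Jul 13, 2022.
The interview takes place: Jul 13, 2022 − 15 days = Jun 28, 2022.
The interview is scheduled: Jun 28, 2022 − 40 days = May 19, 2022.
Biometrics are taken: May 19, 2022 − 39 days = Apr 10, 2022.
The petition is filed: Apr 10, 2022 − 26 days = Mar 15, 2022.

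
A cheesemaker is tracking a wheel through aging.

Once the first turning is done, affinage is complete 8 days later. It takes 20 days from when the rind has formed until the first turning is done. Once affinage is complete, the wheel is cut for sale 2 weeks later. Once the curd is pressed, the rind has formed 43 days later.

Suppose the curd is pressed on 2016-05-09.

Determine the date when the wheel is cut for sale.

2016-08-02

The curd is pressed: May 9, 2016.
The rind has formed: May 9, 2016 + 43 days = Jun 21, 2016.
The first turning is done: Jun 21, 2016 + 20 days = Jul 11, 2016.
Affinage is complete: Jul 11, 2016 + 8 days = Jul 19, 2016.
The wheel is cut for sale: Jul 19, 2016 + 2 weeks = Aug 2, 2016.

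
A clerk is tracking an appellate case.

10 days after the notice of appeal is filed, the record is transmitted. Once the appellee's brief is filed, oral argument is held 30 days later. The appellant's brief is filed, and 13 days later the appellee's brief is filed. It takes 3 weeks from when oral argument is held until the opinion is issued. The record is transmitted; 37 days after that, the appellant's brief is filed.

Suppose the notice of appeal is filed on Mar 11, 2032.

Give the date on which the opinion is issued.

Jun 30, 2032

The notice of appeal is filed: Mar 11, 2032.
The record is transmitted: Mar 11, 2032 + 10 days = Mar 21, 2032.
The appellant's brief is filed: Mar 21, 2032 + 37 days = Apr 27, 2032.
The appellee's brief is filed: Apr 27, 2032 + 13 days = May 10, 2032.
Oral argument is held: May 10, 2032 + 30 days = Jun 9, 2032.
The opinion is issued: Jun 9, 2032 + 3 weeks = Jun 30, 2032.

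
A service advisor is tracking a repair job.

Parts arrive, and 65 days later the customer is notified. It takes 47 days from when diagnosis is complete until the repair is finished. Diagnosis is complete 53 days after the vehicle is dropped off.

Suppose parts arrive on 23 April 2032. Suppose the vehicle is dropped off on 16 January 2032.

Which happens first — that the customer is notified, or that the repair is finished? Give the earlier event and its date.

The repair is finished — 25 April 2032

Parts arrive: Apr 23, 2032.
The customer is notified: Apr 23, 2032 + 65 days = Jun 27, 2032.
The vehicle is dropped off: Jan 16, 2032.
Diagnosis is complete: Jan 16, 2032 + 53 days = Mar 9, 2032.
The repair is finished: Mar 9, 2032 + 47 days = Apr 25, 2032.
Comparing: the customer is notified on Jun 27, 2032 vs the repair is finished on Apr 25, 2032. Earlier: the repair is finished.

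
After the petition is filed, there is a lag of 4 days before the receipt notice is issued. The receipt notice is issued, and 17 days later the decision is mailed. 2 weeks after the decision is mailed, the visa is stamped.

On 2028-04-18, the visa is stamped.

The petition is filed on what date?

2028-03-14

The visa is stamped: Apr 18, 2028.
The decision is mailed: Apr 18, 2028 − 2 weeks = Apr 4, 2028.
The receipt notice is issued: Apr 4, 2028 − 17 days = Mar 18, 2028.
The petition is filed: Mar 18, 2028 − 4 days = Mar 14, 2028.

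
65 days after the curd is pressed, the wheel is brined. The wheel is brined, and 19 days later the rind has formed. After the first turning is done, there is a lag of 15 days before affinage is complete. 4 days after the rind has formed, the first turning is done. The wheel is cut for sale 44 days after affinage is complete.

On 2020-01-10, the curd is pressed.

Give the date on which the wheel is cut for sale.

2020-06-05

The curd is pressed: Jan 10, 2020.
The wheel is brined: Jan 10, 2020 + 65 days = Mar 15, 2020.
The rind has formed: Mar 15, 2020 + 19 days = Apr 3, 2020.
The first turning is done: Apr 3, 2020 + 4 days = Apr 7, 2020.
Affinage is complete: Apr 7, 2020 + 15 days = Apr 22, 2020.
The wheel is cut for sale: Apr 22, 2020 + 44 days = Jun 5, 2020.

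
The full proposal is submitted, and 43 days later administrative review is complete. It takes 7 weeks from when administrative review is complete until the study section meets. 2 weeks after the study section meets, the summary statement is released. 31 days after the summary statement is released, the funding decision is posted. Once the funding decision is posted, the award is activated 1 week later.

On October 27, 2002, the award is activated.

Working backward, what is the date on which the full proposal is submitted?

The award is activated: Oct 27, 2002.
The funding decision is posted: Oct 27, 2002 − 1 week = Oct 20, 2002.
The summary statement is released: Oct 20, 2002 − 31 days = Sep 19, 2002.
The study section meets: Sep 19, 2002 − 2 weeks = Sep 5, 2002.
Administrative review is complete: Sep 5, 2002 − 7 weeks = Jul 18, 2002.
The full proposal is submitted: Jul 18, 2002 − 43 days = Jun 5, 2002.

June 5, 2002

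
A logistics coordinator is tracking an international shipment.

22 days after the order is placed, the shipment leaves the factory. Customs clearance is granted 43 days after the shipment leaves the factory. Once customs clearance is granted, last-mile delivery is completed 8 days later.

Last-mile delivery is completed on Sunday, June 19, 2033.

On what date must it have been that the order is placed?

Thursday, April 7, 2033

Last-mile delivery is completed: Jun 19, 2033.
Customs clearance is granted: Jun 19, 2033 − 8 days = Jun 11, 2033.
The shipment leaves the factory: Jun 11, 2033 − 43 days = Apr 29, 2033.
The order is placed: Apr 29, 2033 − 22 days = Apr 7, 2033.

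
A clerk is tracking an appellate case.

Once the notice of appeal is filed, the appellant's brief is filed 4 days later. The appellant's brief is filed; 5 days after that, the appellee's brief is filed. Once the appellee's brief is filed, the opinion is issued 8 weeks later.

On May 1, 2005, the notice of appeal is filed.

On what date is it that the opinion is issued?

The notice of appeal is filed: May 1, 2005.
The appellant's brief is filed: May 1, 2005 + 4 days = May 5, 2005.
The appellee's brief is filed: May 5, 2005 + 5 days = May 10, 2005.
The opinion is issued: May 10, 2005 + 8 weeks = Jul 5, 2005.

Jul 5, 2005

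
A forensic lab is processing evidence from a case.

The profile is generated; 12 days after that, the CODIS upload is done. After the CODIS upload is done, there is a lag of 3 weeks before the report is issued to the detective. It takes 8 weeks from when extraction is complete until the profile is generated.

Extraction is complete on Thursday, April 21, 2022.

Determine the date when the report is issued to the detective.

Extraction is complete: Apr 21, 2022.
The profile is generated: Apr 21, 2022 + 8 weeks = Jun 16, 2022.
The CODIS upload is done: Jun 16, 2022 + 12 days = Jun 28, 2022.
The report is issued to the detective: Jun 28, 2022 + 3 weeks = Jul 19, 2022.

Tuesday, July 19, 2022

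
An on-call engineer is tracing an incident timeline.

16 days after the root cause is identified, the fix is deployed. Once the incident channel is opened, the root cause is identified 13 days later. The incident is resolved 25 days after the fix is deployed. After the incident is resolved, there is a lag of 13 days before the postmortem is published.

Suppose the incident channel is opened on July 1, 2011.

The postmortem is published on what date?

The incident channel is opened: Jul 1, 2011.
The root cause is identified: Jul 1, 2011 + 13 days = Jul 14, 2011.
The fix is deployed: Jul 14, 2011 + 16 days = Jul 30, 2011.
The incident is resolved: Jul 30, 2011 + 25 days = Aug 24, 2011.
The postmortem is published: Aug 24, 2011 + 13 days = Sep 6, 2011.

September 6, 2011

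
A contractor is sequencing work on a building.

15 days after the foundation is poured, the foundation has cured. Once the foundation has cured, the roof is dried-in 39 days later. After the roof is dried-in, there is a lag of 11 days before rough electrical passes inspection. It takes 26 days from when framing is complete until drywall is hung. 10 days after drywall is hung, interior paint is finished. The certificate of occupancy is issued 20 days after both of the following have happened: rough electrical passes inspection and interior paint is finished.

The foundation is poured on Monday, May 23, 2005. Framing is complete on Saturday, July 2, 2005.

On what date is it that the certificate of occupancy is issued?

The foundation is poured: May 23, 2005.
The foundation has cured: May 23, 2005 + 15 days = Jun 7, 2005.
The roof is dried-in: Jun 7, 2005 + 39 days = Jul 16, 2005.
Rough electrical passes inspection: Jul 16, 2005 + 11 days = Jul 27, 2005.
Framing is complete: Jul 2, 2005.
Drywall is hung: Jul 2, 2005 + 26 days = Jul 28, 2005.
Interior paint is finished: Jul 28, 2005 + 10 days = Aug 7, 2005.
Both prerequisites met — rough electrical passes inspection (Jul 27, 2005), interior paint is finished (Aug 7, 2005); the later is Aug 7, 2005.
The certificate of occupancy is issued: Aug 7, 2005 + 20 days = Aug 27, 2005.

Saturday, August 27, 2005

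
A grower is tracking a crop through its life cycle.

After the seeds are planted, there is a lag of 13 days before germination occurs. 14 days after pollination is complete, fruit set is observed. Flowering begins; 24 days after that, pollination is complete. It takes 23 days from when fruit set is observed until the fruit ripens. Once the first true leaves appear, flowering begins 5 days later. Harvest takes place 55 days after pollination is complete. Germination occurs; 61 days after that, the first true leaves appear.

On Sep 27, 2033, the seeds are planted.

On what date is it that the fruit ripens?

Feb 14, 2034

The seeds are planted: Sep 27, 2033.
Germination occurs: Sep 27, 2033 + 13 days = Oct 10, 2033.
The first true leaves appear: Oct 10, 2033 + 61 days = Dec 10, 2033.
Flowering begins: Dec 10, 2033 + 5 days = Dec 15, 2033.
Pollination is complete: Dec 15, 2033 + 24 days = Jan 8, 2034.
Fruit set is observed: Jan 8, 2034 + 14 days = Jan 22, 2034.
The fruit ripens: Jan 22, 2034 + 23 days = Feb 14, 2034.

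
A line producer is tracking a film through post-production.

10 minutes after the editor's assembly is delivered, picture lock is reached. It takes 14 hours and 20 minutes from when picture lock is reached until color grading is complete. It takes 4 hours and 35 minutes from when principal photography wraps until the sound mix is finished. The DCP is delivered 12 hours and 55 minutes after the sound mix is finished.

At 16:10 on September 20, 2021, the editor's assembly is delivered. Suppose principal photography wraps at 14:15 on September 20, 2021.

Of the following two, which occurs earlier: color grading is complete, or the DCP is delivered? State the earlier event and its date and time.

The editor's assembly is delivered: 16:10 Sep 20, 2021.
Picture lock is reached: 16:10 Sep 20, 2021 + 10m = 16:20 Sep 20, 2021.
Color grading is complete: 16:20 Sep 20, 2021 + 14h20m = 06:40 Sep 21, 2021.
Principal photography wraps: 14:15 Sep 20, 2021.
The sound mix is finished: 14:15 Sep 20, 2021 + 4h35m = 18:50 Sep 20, 2021.
The DCP is delivered: 18:50 Sep 20, 2021 + 12h55m = 07:45 Sep 21, 2021.
Comparing: color grading is complete at 06:40 Sep 21, 2021 vs the DCP is delivered at 07:45 Sep 21, 2021. Earlier: color grading is complete.

Color grading is complete — 06:40 on September 21, 2021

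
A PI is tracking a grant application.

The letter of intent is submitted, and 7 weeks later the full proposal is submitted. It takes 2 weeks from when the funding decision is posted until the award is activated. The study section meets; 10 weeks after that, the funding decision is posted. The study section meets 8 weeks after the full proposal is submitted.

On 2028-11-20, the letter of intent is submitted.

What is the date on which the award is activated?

The letter of intent is submitted: Nov 20, 2028.
The full proposal is submitted: Nov 20, 2028 + 7 weeks = Jan 8, 2029.
The study section meets: Jan 8, 2029 + 8 weeks = Mar 5, 2029.
The funding decision is posted: Mar 5, 2029 + 10 weeks = May 14, 2029.
The award is activated: May 14, 2029 + 2 weeks = May 28, 2029.

2029-05-28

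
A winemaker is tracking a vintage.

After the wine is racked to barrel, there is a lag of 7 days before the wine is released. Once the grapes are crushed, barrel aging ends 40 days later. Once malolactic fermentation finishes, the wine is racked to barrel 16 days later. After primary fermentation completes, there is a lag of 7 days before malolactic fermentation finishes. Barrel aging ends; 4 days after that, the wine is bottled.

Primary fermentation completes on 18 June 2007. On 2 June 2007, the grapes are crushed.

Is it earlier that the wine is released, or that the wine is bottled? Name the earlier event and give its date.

Primary fermentation completes: Jun 18, 2007.
Malolactic fermentation finishes: Jun 18, 2007 + 7 days = Jun 25, 2007.
The wine is racked to barrel: Jun 25, 2007 + 16 days = Jul 11, 2007.
The wine is released: Jul 11, 2007 + 7 days = Jul 18, 2007.
The grapes are crushed: Jun 2, 2007.
Barrel aging ends: Jun 2, 2007 + 40 days = Jul 12, 2007.
The wine is bottled: Jul 12, 2007 + 4 days = Jul 16, 2007.
Comparing: the wine is released on Jul 18, 2007 vs the wine is bottled on Jul 16, 2007. Earlier: the wine is bottled.

The wine is bottled — 16 July 2007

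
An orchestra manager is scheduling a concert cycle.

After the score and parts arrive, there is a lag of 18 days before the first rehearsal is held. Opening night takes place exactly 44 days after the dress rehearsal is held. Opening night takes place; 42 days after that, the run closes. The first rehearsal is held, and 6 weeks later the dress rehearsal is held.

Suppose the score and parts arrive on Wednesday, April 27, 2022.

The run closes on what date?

The score and parts arrive: Apr 27, 2022.
The first rehearsal is held: Apr 27, 2022 + 18 days = May 15, 2022.
The dress rehearsal is held: May 15, 2022 + 6 weeks = Jun 26, 2022.
Opening night takes place: Jun 26, 2022 + 44 days = Aug 9, 2022.
The run closes: Aug 9, 2022 + 42 days = Sep 20, 2022.

Tuesday, September 20, 2022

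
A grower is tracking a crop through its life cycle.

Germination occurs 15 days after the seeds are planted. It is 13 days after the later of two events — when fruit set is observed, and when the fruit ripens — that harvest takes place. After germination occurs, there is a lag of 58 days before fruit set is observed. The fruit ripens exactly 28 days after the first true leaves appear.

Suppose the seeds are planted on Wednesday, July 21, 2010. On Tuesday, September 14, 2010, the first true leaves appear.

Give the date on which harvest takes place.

The seeds are planted: Jul 21, 2010.
Germination occurs: Jul 21, 2010 + 15 days = Aug 5, 2010.
Fruit set is observed: Aug 5, 2010 + 58 days = Oct 2, 2010.
The first true leaves appear: Sep 14, 2010.
The fruit ripens: Sep 14, 2010 + 28 days = Oct 12, 2010.
Both prerequisites met — fruit set is observed (Oct 2, 2010), the fruit ripens (Oct 12, 2010); the later is Oct 12, 2010.
Harvest takes place: Oct 12, 2010 + 13 days = Oct 25, 2010.

Monday, October 25, 2010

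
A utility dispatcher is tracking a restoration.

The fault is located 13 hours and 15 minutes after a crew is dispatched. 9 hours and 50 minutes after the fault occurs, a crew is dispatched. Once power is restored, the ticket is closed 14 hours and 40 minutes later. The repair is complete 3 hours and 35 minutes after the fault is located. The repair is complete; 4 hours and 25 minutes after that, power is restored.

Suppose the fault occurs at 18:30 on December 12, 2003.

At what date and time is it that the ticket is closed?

16:15 on December 14, 2003

The fault occurs: 18:30 Dec 12, 2003.
A crew is dispatched: 18:30 Dec 12, 2003 + 9h50m = 04:20 Dec 13, 2003.
The fault is located: 04:20 Dec 13, 2003 + 13h15m = 17:35 Dec 13, 2003.
The repair is complete: 17:35 Dec 13, 2003 + 3h35m = 21:10 Dec 13, 2003.
Power is restored: 21:10 Dec 13, 2003 + 4h25m = 01:35 Dec 14, 2003.
The ticket is closed: 01:35 Dec 14, 2003 + 14h40m = 16:15 Dec 14, 2003.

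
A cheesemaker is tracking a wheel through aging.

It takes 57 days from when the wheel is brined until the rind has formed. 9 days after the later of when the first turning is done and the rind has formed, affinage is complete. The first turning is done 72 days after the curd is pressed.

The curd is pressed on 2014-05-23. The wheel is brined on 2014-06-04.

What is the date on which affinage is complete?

The curd is pressed: May 23, 2014.
The first turning is done: May 23, 2014 + 72 days = Aug 3, 2014.
The wheel is brined: Jun 4, 2014.
The rind has formed: Jun 4, 2014 + 57 days = Jul 31, 2014.
Both prerequisites met — the first turning is done (Aug 3, 2014), the rind has formed (Jul 31, 2014); the later is Aug 3, 2014.
Affinage is complete: Aug 3, 2014 + 9 days = Aug 12, 2014.

2014-08-12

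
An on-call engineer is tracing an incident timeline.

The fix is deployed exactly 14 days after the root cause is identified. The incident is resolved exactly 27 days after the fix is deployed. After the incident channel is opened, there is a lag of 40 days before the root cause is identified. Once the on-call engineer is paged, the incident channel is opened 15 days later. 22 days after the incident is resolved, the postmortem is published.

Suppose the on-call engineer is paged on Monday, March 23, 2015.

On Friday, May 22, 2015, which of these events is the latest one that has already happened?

The root cause is identified

The on-call engineer is paged: Mar 23, 2015.
The incident channel is opened: Mar 23, 2015 + 15 days = Apr 7, 2015.
The root cause is identified: Apr 7, 2015 + 40 days = May 17, 2015.
The fix is deployed: May 17, 2015 + 14 days = May 31, 2015.
The incident is resolved: May 31, 2015 + 27 days = Jun 27, 2015.
The postmortem is published: Jun 27, 2015 + 22 days = Jul 19, 2015.
May 22, 2015 falls between when the root cause is identified (May 17, 2015) and when the fix is deployed (May 31, 2015).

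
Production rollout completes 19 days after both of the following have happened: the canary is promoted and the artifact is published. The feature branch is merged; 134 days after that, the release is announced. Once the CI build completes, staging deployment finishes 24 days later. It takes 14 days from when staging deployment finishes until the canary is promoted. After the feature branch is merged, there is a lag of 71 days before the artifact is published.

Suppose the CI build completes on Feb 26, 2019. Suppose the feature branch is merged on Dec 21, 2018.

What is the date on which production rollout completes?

The CI build completes: Feb 26, 2019.
Staging deployment finishes: Feb 26, 2019 + 24 days = Mar 22, 2019.
The canary is promoted: Mar 22, 2019 + 14 days = Apr 5, 2019.
The feature branch is merged: Dec 21, 2018.
The artifact is published: Dec 21, 2018 + 71 days = Mar 2, 2019.
Both prerequisites met — the canary is promoted (Apr 5, 2019), the artifact is published (Mar 2, 2019); the later is Apr 5, 2019.
Production rollout completes: Apr 5, 2019 + 19 days = Apr 24, 2019.

Apr 24, 2019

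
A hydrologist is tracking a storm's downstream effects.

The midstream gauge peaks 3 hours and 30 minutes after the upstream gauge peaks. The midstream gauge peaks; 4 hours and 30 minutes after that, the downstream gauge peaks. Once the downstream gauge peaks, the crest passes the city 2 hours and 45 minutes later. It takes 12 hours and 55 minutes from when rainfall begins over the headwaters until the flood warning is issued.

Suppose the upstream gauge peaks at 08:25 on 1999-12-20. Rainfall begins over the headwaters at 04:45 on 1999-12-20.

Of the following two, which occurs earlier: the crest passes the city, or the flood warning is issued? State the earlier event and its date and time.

The flood warning is issued — 17:40 on 1999-12-20

The upstream gauge peaks: 08:25 Dec 20, 1999.
The midstream gauge peaks: 08:25 Dec 20, 1999 + 3h30m = 11:55 Dec 20, 1999.
The downstream gauge peaks: 11:55 Dec 20, 1999 + 4h30m = 16:25 Dec 20, 1999.
The crest passes the city: 16:25 Dec 20, 1999 + 2h45m = 19:10 Dec 20, 1999.
Rainfall begins over the headwaters: 04:45 Dec 20, 1999.
The flood warning is issued: 04:45 Dec 20, 1999 + 12h55m = 17:40 Dec 20, 1999.
Comparing: the crest passes the city at 19:10 Dec 20, 1999 vs the flood warning is issued at 17:40 Dec 20, 1999. Earlier: the flood warning is issued.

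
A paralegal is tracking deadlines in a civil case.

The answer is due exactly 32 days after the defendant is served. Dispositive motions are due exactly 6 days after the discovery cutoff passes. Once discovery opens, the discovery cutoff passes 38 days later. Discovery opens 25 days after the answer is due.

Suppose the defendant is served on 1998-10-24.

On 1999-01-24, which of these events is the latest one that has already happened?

The defendant is served: Oct 24, 1998.
The answer is due: Oct 24, 1998 + 32 days = Nov 25, 1998.
Discovery opens: Nov 25, 1998 + 25 days = Dec 20, 1998.
The discovery cutoff passes: Dec 20, 1998 + 38 days = Jan 27, 1999.
Dispositive motions are due: Jan 27, 1999 + 6 days = Feb 2, 1999.
Jan 24, 1999 falls between when discovery opens (Dec 20, 1998) and when the discovery cutoff passes (Jan 27, 1999).

Discovery opens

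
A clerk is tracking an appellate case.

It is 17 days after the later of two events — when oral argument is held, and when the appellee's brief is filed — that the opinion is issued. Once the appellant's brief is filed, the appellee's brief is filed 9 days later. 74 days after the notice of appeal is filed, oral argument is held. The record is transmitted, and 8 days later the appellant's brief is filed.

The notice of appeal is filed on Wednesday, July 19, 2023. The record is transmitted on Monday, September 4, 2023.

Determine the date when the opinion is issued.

Wednesday, October 18, 2023

The notice of appeal is filed: Jul 19, 2023.
Oral argument is held: Jul 19, 2023 + 74 days = Oct 1, 2023.
The record is transmitted: Sep 4, 2023.
The appellant's brief is filed: Sep 4, 2023 + 8 days = Sep 12, 2023.
The appellee's brief is filed: Sep 12, 2023 + 9 days = Sep 21, 2023.
Both prerequisites met — oral argument is held (Oct 1, 2023), the appellee's brief is filed (Sep 21, 2023); the later is Oct 1, 2023.
The opinion is issued: Oct 1, 2023 + 17 days = Oct 18, 2023.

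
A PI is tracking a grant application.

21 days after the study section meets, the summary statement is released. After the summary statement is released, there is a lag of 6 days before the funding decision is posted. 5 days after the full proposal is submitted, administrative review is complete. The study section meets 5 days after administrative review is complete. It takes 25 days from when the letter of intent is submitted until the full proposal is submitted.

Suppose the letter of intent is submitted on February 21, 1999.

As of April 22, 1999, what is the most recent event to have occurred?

The letter of intent is submitted: Feb 21, 1999.
The full proposal is submitted: Feb 21, 1999 + 25 days = Mar 18, 1999.
Administrative review is complete: Mar 18, 1999 + 5 days = Mar 23, 1999.
The study section meets: Mar 23, 1999 + 5 days = Mar 28, 1999.
The summary statement is released: Mar 28, 1999 + 21 days = Apr 18, 1999.
The funding decision is posted: Apr 18, 1999 + 6 days = Apr 24, 1999.
Apr 22, 1999 falls between when the summary statement is released (Apr 18, 1999) and when the funding decision is posted (Apr 24, 1999).

The summary statement is released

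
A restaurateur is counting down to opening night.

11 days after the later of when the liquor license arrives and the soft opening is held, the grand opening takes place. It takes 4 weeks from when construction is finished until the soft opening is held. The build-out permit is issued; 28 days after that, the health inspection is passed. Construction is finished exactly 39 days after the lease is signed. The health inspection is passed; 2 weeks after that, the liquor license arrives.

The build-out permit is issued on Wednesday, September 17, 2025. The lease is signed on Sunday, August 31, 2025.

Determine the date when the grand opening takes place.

The build-out permit is issued: Sep 17, 2025.
The health inspection is passed: Sep 17, 2025 + 28 days = Oct 15, 2025.
The liquor license arrives: Oct 15, 2025 + 2 weeks = Oct 29, 2025.
The lease is signed: Aug 31, 2025.
Construction is finished: Aug 31, 2025 + 39 days = Oct 9, 2025.
The soft opening is held: Oct 9, 2025 + 4 weeks = Nov 6, 2025.
Both prerequisites met — the liquor license arrives (Oct 29, 2025), the soft opening is held (Nov 6, 2025); the later is Nov 6, 2025.
The grand opening takes place: Nov 6, 2025 + 11 days = Nov 17, 2025.

Monday, November 17, 2025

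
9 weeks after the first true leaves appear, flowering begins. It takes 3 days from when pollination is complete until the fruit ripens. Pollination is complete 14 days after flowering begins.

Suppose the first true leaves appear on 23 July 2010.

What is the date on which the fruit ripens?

11 October 2010

The first true leaves appear: Jul 23, 2010.
Flowering begins: Jul 23, 2010 + 9 weeks = Sep 24, 2010.
Pollination is complete: Sep 24, 2010 + 14 days = Oct 8, 2010.
The fruit ripens: Oct 8, 2010 + 3 days = Oct 11, 2010.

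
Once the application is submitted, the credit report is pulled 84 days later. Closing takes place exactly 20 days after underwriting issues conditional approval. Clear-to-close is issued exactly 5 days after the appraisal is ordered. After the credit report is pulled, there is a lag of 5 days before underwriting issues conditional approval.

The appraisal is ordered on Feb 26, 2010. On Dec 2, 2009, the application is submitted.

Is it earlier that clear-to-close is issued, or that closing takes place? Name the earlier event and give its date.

Clear-to-close is issued — Mar 3, 2010

The appraisal is ordered: Feb 26, 2010.
Clear-to-close is issued: Feb 26, 2010 + 5 days = Mar 3, 2010.
The application is submitted: Dec 2, 2009.
The credit report is pulled: Dec 2, 2009 + 84 days = Feb 24, 2010.
Underwriting issues conditional approval: Feb 24, 2010 + 5 days = Mar 1, 2010.
Closing takes place: Mar 1, 2010 + 20 days = Mar 21, 2010.
Comparing: clear-to-close is issued on Mar 3, 2010 vs closing takes place on Mar 21, 2010. Earlier: clear-to-close is issued.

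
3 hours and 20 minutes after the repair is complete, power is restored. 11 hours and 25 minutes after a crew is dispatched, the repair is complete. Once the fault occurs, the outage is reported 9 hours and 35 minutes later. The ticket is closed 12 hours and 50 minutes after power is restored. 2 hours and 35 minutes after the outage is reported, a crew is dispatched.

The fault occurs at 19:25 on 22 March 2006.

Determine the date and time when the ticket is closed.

The fault occurs: 19:25 Mar 22, 2006.
The outage is reported: 19:25 Mar 22, 2006 + 9h35m = 05:00 Mar 23, 2006.
A crew is dispatched: 05:00 Mar 23, 2006 + 2h35m = 07:35 Mar 23, 2006.
The repair is complete: 07:35 Mar 23, 2006 + 11h25m = 19:00 Mar 23, 2006.
Power is restored: 19:00 Mar 23, 2006 + 3h20m = 22:20 Mar 23, 2006.
The ticket is closed: 22:20 Mar 23, 2006 + 12h50m = 11:10 Mar 24, 2006.

11:10 on 24 March 2006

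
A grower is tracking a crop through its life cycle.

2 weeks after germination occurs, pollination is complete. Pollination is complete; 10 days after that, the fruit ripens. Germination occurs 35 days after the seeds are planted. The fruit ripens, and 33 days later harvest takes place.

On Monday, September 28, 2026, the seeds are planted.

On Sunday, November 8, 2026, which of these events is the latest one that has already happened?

The seeds are planted: Sep 28, 2026.
Germination occurs: Sep 28, 2026 + 35 days = Nov 2, 2026.
Pollination is complete: Nov 2, 2026 + 2 weeks = Nov 16, 2026.
The fruit ripens: Nov 16, 2026 + 10 days = Nov 26, 2026.
Harvest takes place: Nov 26, 2026 + 33 days = Dec 29, 2026.
Nov 8, 2026 falls between when germination occurs (Nov 2, 2026) and when pollination is complete (Nov 16, 2026).

Germination occurs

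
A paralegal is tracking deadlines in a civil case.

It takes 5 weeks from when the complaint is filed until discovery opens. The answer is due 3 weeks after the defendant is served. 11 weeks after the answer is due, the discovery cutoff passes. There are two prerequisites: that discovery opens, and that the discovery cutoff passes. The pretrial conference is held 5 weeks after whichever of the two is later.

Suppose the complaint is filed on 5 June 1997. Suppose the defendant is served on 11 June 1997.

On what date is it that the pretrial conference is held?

The complaint is filed: Jun 5, 1997.
Discovery opens: Jun 5, 1997 + 5 weeks = Jul 10, 1997.
The defendant is served: Jun 11, 1997.
The answer is due: Jun 11, 1997 + 3 weeks = Jul 2, 1997.
The discovery cutoff passes: Jul 2, 1997 + 11 weeks = Sep 17, 1997.
Both prerequisites met — discovery opens (Jul 10, 1997), the discovery cutoff passes (Sep 17, 1997); the later is Sep 17, 1997.
The pretrial conference is held: Sep 17, 1997 + 5 weeks = Oct 22, 1997.

22 October 1997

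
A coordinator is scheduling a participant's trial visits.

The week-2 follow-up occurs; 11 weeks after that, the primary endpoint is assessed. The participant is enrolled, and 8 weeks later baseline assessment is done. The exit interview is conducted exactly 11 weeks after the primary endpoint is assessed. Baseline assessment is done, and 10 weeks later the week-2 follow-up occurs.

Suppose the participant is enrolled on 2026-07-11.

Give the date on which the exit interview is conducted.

The participant is enrolled: Jul 11, 2026.
Baseline assessment is done: Jul 11, 2026 + 8 weeks = Sep 5, 2026.
The week-2 follow-up occurs: Sep 5, 2026 + 10 weeks = Nov 14, 2026.
The primary endpoint is assessed: Nov 14, 2026 + 11 weeks = Jan 30, 2027.
The exit interview is conducted: Jan 30, 2027 + 11 weeks = Apr 17, 2027.

2027-04-17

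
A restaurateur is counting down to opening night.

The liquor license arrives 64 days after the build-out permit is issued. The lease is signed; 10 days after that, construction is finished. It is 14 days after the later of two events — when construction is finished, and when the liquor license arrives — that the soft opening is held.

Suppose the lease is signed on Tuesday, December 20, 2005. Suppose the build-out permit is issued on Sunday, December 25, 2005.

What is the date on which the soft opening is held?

Monday, March 13, 2006

The lease is signed: Dec 20, 2005.
Construction is finished: Dec 20, 2005 + 10 days = Dec 30, 2005.
The build-out permit is issued: Dec 25, 2005.
The liquor license arrives: Dec 25, 2005 + 64 days = Feb 27, 2006.
Both prerequisites met — construction is finished (Dec 30, 2005), the liquor license arrives (Feb 27, 2006); the later is Feb 27, 2006.
The soft opening is held: Feb 27, 2006 + 14 days = Mar 13, 2006.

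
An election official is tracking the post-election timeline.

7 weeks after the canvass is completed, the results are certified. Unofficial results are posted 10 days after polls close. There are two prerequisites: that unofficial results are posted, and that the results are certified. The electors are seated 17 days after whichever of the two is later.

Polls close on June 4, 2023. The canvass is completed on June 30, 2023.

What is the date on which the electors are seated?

Polls close: Jun 4, 2023.
Unofficial results are posted: Jun 4, 2023 + 10 days = Jun 14, 2023.
The canvass is completed: Jun 30, 2023.
The results are certified: Jun 30, 2023 + 7 weeks = Aug 18, 2023.
Both prerequisites met — unofficial results are posted (Jun 14, 2023), the results are certified (Aug 18, 2023); the later is Aug 18, 2023.
The electors are seated: Aug 18, 2023 + 17 days = Sep 4, 2023.

September 4, 2023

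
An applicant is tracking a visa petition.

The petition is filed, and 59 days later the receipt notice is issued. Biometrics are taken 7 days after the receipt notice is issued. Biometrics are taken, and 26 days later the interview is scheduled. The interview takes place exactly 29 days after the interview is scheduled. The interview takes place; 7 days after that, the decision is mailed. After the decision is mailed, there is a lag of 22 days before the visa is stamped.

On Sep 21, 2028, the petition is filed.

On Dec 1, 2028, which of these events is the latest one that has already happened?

Biometrics are taken

The petition is filed: Sep 21, 2028.
The receipt notice is issued: Sep 21, 2028 + 59 days = Nov 19, 2028.
Biometrics are taken: Nov 19, 2028 + 7 days = Nov 26, 2028.
The interview is scheduled: Nov 26, 2028 + 26 days = Dec 22, 2028.
The interview takes place: Dec 22, 2028 + 29 days = Jan 20, 2029.
The decision is mailed: Jan 20, 2029 + 7 days = Jan 27, 2029.
The visa is stamped: Jan 27, 2029 + 22 days = Feb 18, 2029.
Dec 1, 2028 falls between when biometrics are taken (Nov 26, 2028) and when the interview is scheduled (Dec 22, 2028).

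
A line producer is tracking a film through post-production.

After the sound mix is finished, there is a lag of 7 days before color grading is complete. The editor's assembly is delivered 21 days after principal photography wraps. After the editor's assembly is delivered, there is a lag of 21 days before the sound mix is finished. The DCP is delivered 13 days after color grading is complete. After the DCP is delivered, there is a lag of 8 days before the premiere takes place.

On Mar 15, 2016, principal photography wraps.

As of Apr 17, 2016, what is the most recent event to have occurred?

Principal photography wraps: Mar 15, 2016.
The editor's assembly is delivered: Mar 15, 2016 + 21 days = Apr 5, 2016.
The sound mix is finished: Apr 5, 2016 + 21 days = Apr 26, 2016.
Color grading is complete: Apr 26, 2016 + 7 days = May 3, 2016.
The DCP is delivered: May 3, 2016 + 13 days = May 16, 2016.
The premiere takes place: May 16, 2016 + 8 days = May 24, 2016.
Apr 17, 2016 falls between when the editor's assembly is delivered (Apr 5, 2016) and when the sound mix is finished (Apr 26, 2016).

The editor's assembly is delivered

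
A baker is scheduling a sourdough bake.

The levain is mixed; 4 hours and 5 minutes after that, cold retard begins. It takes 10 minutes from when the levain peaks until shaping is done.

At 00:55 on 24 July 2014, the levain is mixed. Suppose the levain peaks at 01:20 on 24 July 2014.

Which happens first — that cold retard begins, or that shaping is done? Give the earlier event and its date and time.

Shaping is done — 01:30 on 24 July 2014

The levain is mixed: 00:55 Jul 24, 2014.
Cold retard begins: 00:55 Jul 24, 2014 + 4h05m = 05:00 Jul 24, 2014.
The levain peaks: 01:20 Jul 24, 2014.
Shaping is done: 01:20 Jul 24, 2014 + 10m = 01:30 Jul 24, 2014.
Comparing: cold retard begins at 05:00 Jul 24, 2014 vs shaping is done at 01:30 Jul 24, 2014. Earlier: shaping is done.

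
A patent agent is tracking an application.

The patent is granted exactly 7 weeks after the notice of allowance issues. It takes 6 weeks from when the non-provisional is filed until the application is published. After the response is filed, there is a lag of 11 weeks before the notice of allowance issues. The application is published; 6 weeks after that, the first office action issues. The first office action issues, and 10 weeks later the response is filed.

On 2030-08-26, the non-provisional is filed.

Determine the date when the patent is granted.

2031-06-02

The non-provisional is filed: Aug 26, 2030.
The application is published: Aug 26, 2030 + 6 weeks = Oct 7, 2030.
The first office action issues: Oct 7, 2030 + 6 weeks = Nov 18, 2030.
The response is filed: Nov 18, 2030 + 10 weeks = Jan 27, 2031.
The notice of allowance issues: Jan 27, 2031 + 11 weeks = Apr 14, 2031.
The patent is granted: Apr 14, 2031 + 7 weeks = Jun 2, 2031.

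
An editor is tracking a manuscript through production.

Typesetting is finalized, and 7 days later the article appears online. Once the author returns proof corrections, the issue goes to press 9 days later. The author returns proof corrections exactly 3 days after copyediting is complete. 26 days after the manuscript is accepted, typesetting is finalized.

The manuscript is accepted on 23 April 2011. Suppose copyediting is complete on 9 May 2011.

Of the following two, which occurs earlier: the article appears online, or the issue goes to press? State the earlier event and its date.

The manuscript is accepted: Apr 23, 2011.
Typesetting is finalized: Apr 23, 2011 + 26 days = May 19, 2011.
The article appears online: May 19, 2011 + 7 days = May 26, 2011.
Copyediting is complete: May 9, 2011.
The author returns proof corrections: May 9, 2011 + 3 days = May 12, 2011.
The issue goes to press: May 12, 2011 + 9 days = May 21, 2011.
Comparing: the article appears online on May 26, 2011 vs the issue goes to press on May 21, 2011. Earlier: the issue goes to press.

The issue goes to press — 21 May 2011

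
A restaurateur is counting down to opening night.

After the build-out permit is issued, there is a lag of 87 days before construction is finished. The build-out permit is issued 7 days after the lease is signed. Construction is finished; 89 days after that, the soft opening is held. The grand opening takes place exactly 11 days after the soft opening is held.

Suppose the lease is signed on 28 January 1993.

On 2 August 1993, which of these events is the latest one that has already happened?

The soft opening is held

The lease is signed: Jan 28, 1993.
The build-out permit is issued: Jan 28, 1993 + 7 days = Feb 4, 1993.
Construction is finished: Feb 4, 1993 + 87 days = May 2, 1993.
The soft opening is held: May 2, 1993 + 89 days = Jul 30, 1993.
The grand opening takes place: Jul 30, 1993 + 11 days = Aug 10, 1993.
Aug 2, 1993 falls between when the soft opening is held (Jul 30, 1993) and when the grand opening takes place (Aug 10, 1993).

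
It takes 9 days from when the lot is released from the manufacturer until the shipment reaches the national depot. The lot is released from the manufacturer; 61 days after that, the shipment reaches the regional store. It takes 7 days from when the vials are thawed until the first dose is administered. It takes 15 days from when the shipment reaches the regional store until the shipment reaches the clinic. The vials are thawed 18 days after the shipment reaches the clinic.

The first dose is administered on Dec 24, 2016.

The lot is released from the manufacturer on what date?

Sep 14, 2016

The first dose is administered: Dec 24, 2016.
The vials are thawed: Dec 24, 2016 − 7 days = Dec 17, 2016.
The shipment reaches the clinic: Dec 17, 2016 − 18 days = Nov 29, 2016.
The shipment reaches the regional store: Nov 29, 2016 − 15 days = Nov 14, 2016.
The lot is released from the manufacturer: Nov 14, 2016 − 61 days = Sep 14, 2016.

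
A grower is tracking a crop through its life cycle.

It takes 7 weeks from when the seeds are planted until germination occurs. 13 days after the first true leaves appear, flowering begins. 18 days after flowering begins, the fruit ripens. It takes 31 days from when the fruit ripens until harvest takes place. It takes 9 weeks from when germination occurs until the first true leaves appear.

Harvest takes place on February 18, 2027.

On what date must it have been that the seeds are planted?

August 28, 2026

Harvest takes place: Feb 18, 2027.
The fruit ripens: Feb 18, 2027 − 31 days = Jan 18, 2027.
Flowering begins: Jan 18, 2027 − 18 days = Dec 31, 2026.
The first true leaves appear: Dec 31, 2026 − 13 days = Dec 18, 2026.
Germination occurs: Dec 18, 2026 − 9 weeks = Oct 16, 2026.
The seeds are planted: Oct 16, 2026 − 7 weeks = Aug 28, 2026.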